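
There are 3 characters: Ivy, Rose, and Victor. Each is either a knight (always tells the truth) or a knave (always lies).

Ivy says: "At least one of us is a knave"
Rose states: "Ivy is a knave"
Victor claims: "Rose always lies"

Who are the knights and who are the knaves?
Ivy is a knight.
Rose is a knave.
Victor is a knight.

Verification:
- Ivy (knight) says "At least one of us is a knave" - this is TRUE because Rose is a knave.
- Rose (knave) says "Ivy is a knave" - this is FALSE (a lie) because Ivy is a knight.
- Victor (knight) says "Rose always lies" - this is TRUE because Rose is a knave.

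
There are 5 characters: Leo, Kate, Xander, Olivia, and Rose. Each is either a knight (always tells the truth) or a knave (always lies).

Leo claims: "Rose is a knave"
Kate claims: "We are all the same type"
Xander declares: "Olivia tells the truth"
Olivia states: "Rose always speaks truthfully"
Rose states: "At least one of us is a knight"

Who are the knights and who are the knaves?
Leo is a knave.
Kate is a knave.
Xander is a knight.
Olivia is a knight.
Rose is a knight.

Verification:
- Leo (knave) says "Rose is a knave" - this is FALSE (a lie) because Rose is a knight.
- Kate (knave) says "We are all the same type" - this is FALSE (a lie) because Xander, Olivia, and Rose are knights and Leo and Kate are knaves.
- Xander (knight) says "Olivia tells the truth" - this is TRUE because Olivia is a knight.
- Olivia (knight) says "Rose always speaks truthfully" - this is TRUE because Rose is a knight.
- Rose (knight) says "At least one of us is a knight" - this is TRUE because Xander, Olivia, and Rose are knights.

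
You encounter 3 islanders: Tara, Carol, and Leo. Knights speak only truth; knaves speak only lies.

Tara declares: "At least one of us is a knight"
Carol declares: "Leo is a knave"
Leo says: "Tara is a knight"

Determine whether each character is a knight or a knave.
Tara is a knight.
Carol is a knave.
Leo is a knight.

Verification:
- Tara (knight) says "At least one of us is a knight" - this is TRUE because Tara and Leo are knights.
- Carol (knave) says "Leo is a knave" - this is FALSE (a lie) because Leo is a knight.
- Leo (knight) says "Tara is a knight" - this is TRUE because Tara is a knight.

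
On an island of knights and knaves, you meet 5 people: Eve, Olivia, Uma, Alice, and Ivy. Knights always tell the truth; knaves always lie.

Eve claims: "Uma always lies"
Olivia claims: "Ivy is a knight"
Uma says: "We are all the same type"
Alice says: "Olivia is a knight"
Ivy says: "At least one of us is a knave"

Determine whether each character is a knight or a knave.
Eve is a knight.
Olivia is a knight.
Uma is a knave.
Alice is a knight.
Ivy is a knight.

Verification:
- Eve (knight) says "Uma always lies" - this is TRUE because Uma is a knave.
- Olivia (knight) says "Ivy is a knight" - this is TRUE because Ivy is a knight.
- Uma (knave) says "We are all the same type" - this is FALSE (a lie) because Eve, Olivia, Alice, and Ivy are knights and Uma is a knave.
- Alice (knight) says "Olivia is a knight" - this is TRUE because Olivia is a knight.
- Ivy (knight) says "At least one of us is a knave" - this is TRUE because Uma is a knave.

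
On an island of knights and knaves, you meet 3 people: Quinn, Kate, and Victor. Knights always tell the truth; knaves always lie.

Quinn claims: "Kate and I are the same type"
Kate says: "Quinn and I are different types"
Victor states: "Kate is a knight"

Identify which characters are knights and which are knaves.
Quinn is a knave.
Kate is a knight.
Victor is a knight.

Verification:
- Quinn (knave) says "Kate and I are the same type" - this is FALSE (a lie) because Quinn is a knave and Kate is a knight.
- Kate (knight) says "Quinn and I are different types" - this is TRUE because Kate is a knight and Quinn is a knave.
- Victor (knight) says "Kate is a knight" - this is TRUE because Kate is a knight.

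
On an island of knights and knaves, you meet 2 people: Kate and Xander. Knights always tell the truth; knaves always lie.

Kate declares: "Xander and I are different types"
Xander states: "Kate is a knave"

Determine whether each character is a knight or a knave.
Kate is a knight.
Xander is a knave.

Verification:
- Kate (knight) says "Xander and I are different types" - this is TRUE because Kate is a knight and Xander is a knave.
- Xander (knave) says "Kate is a knave" - this is FALSE (a lie) because Kate is a knight.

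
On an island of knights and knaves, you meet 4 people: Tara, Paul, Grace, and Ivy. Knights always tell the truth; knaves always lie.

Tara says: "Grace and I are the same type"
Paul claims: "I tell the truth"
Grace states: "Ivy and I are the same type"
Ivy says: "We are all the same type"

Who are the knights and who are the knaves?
Tara is a knight.
Paul is a knight.
Grace is a knight.
Ivy is a knight.

Verification:
- Tara (knight) says "Grace and I are the same type" - this is TRUE because Tara is a knight and Grace is a knight.
- Paul (knight) says "I tell the truth" - this is TRUE because Paul is a knight.
- Grace (knight) says "Ivy and I are the same type" - this is TRUE because Grace is a knight and Ivy is a knight.
- Ivy (knight) says "We are all the same type" - this is TRUE because Tara, Paul, Grace, and Ivy are knights.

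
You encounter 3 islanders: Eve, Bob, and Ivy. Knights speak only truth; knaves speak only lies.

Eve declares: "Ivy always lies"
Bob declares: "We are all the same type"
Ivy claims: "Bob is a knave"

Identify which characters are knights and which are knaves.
Eve is a knave.
Bob is a knave.
Ivy is a knight.

Verification:
- Eve (knave) says "Ivy always lies" - this is FALSE (a lie) because Ivy is a knight.
- Bob (knave) says "We are all the same type" - this is FALSE (a lie) because Ivy is a knight and Eve and Bob are knaves.
- Ivy (knight) says "Bob is a knave" - this is TRUE because Bob is a knave.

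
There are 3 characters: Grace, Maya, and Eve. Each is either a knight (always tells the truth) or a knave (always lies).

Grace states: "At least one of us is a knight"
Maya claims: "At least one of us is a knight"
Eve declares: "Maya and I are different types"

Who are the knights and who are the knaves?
Grace is a knave.
Maya is a knave.
Eve is a knave.

Verification:
- Grace (knave) says "At least one of us is a knight" - this is FALSE (a lie) because no one is a knight.
- Maya (knave) says "At least one of us is a knight" - this is FALSE (a lie) because no one is a knight.
- Eve (knave) says "Maya and I are different types" - this is FALSE (a lie) because Eve is a knave and Maya is a knave.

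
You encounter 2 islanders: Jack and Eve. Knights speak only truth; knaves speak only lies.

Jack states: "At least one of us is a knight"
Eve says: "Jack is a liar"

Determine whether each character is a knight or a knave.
Jack is a knight.
Eve is a knave.

Verification:
- Jack (knight) says "At least one of us is a knight" - this is TRUE because Jack is a knight.
- Eve (knave) says "Jack is a liar" - this is FALSE (a lie) because Jack is a knight.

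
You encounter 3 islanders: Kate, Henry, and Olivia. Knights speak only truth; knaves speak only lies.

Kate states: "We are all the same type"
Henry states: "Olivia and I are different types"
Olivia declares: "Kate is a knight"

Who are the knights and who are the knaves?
Kate is a knave.
Henry is a knight.
Olivia is a knave.

Verification:
- Kate (knave) says "We are all the same type" - this is FALSE (a lie) because Henry is a knight and Kate and Olivia are knaves.
- Henry (knight) says "Olivia and I are different types" - this is TRUE because Henry is a knight and Olivia is a knave.
- Olivia (knave) says "Kate is a knight" - this is FALSE (a lie) because Kate is a knave.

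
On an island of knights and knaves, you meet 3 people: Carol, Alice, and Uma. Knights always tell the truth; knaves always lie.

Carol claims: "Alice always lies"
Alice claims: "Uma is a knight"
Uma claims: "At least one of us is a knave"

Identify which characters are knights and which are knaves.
Carol is a knave.
Alice is a knight.
Uma is a knight.

Verification:
- Carol (knave) says "Alice always lies" - this is FALSE (a lie) because Alice is a knight.
- Alice (knight) says "Uma is a knight" - this is TRUE because Uma is a knight.
- Uma (knight) says "At least one of us is a knave" - this is TRUE because Carol is a knave.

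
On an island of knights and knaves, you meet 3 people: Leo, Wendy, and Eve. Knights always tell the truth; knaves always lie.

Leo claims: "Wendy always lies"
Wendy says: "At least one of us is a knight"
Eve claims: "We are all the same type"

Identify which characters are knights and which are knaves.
Leo is a knave.
Wendy is a knight.
Eve is a knave.

Verification:
- Leo (knave) says "Wendy always lies" - this is FALSE (a lie) because Wendy is a knight.
- Wendy (knight) says "At least one of us is a knight" - this is TRUE because Wendy is a knight.
- Eve (knave) says "We are all the same type" - this is FALSE (a lie) because Wendy is a knight and Leo and Eve are knaves.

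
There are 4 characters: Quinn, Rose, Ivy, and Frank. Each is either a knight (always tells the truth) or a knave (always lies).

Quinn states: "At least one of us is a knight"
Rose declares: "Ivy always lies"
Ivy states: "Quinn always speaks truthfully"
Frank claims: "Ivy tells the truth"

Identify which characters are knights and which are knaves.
Quinn is a knight.
Rose is a knave.
Ivy is a knight.
Frank is a knight.

Verification:
- Quinn (knight) says "At least one of us is a knight" - this is TRUE because Quinn, Ivy, and Frank are knights.
- Rose (knave) says "Ivy always lies" - this is FALSE (a lie) because Ivy is a knight.
- Ivy (knight) says "Quinn always speaks truthfully" - this is TRUE because Quinn is a knight.
- Frank (knight) says "Ivy tells the truth" - this is TRUE because Ivy is a knight.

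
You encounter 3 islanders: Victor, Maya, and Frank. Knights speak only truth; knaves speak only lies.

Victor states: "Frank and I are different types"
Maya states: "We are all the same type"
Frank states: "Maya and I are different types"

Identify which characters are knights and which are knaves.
Victor is a knight.
Maya is a knave.
Frank is a knave.

Verification:
- Victor (knight) says "Frank and I are different types" - this is TRUE because Victor is a knight and Frank is a knave.
- Maya (knave) says "We are all the same type" - this is FALSE (a lie) because Victor is a knight and Maya and Frank are knaves.
- Frank (knave) says "Maya and I are different types" - this is FALSE (a lie) because Frank is a knave and Maya is a knave.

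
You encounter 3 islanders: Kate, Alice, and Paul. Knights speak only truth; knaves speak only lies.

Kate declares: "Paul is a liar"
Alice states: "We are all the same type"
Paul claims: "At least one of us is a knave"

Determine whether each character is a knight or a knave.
Kate is a knave.
Alice is a knave.
Paul is a knight.

Verification:
- Kate (knave) says "Paul is a liar" - this is FALSE (a lie) because Paul is a knight.
- Alice (knave) says "We are all the same type" - this is FALSE (a lie) because Paul is a knight and Kate and Alice are knaves.
- Paul (knight) says "At least one of us is a knave" - this is TRUE because Kate and Alice are knaves.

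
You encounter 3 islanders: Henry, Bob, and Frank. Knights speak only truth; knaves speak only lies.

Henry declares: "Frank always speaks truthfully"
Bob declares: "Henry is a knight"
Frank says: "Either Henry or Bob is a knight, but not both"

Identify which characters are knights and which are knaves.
Henry is a knave.
Bob is a knave.
Frank is a knave.

Verification:
- Henry (knave) says "Frank always speaks truthfully" - this is FALSE (a lie) because Frank is a knave.
- Bob (knave) says "Henry is a knight" - this is FALSE (a lie) because Henry is a knave.
- Frank (knave) says "Either Henry or Bob is a knight, but not both" - this is FALSE (a lie) because Henry is a knave and Bob is a knave.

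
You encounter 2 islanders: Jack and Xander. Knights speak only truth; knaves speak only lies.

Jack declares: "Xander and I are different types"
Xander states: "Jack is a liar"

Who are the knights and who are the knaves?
Jack is a knight.
Xander is a knave.

Verification:
- Jack (knight) says "Xander and I are different types" - this is TRUE because Jack is a knight and Xander is a knave.
- Xander (knave) says "Jack is a liar" - this is FALSE (a lie) because Jack is a knight.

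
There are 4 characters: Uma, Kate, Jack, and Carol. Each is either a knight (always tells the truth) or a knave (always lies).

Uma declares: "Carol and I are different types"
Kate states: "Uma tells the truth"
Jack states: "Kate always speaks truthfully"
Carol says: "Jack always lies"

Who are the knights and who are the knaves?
Uma is a knight.
Kate is a knight.
Jack is a knight.
Carol is a knave.

Verification:
- Uma (knight) says "Carol and I are different types" - this is TRUE because Uma is a knight and Carol is a knave.
- Kate (knight) says "Uma tells the truth" - this is TRUE because Uma is a knight.
- Jack (knight) says "Kate always speaks truthfully" - this is TRUE because Kate is a knight.
- Carol (knave) says "Jack always lies" - this is FALSE (a lie) because Jack is a knight.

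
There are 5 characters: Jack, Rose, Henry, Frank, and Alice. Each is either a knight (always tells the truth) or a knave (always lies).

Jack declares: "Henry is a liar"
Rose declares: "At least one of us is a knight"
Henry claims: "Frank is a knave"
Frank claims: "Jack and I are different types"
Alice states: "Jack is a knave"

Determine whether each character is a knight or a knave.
Jack is a knave.
Rose is a knight.
Henry is a knight.
Frank is a knave.
Alice is a knight.

Verification:
- Jack (knave) says "Henry is a liar" - this is FALSE (a lie) because Henry is a knight.
- Rose (knight) says "At least one of us is a knight" - this is TRUE because Rose, Henry, and Alice are knights.
- Henry (knight) says "Frank is a knave" - this is TRUE because Frank is a knave.
- Frank (knave) says "Jack and I are different types" - this is FALSE (a lie) because Frank is a knave and Jack is a knave.
- Alice (knight) says "Jack is a knave" - this is TRUE because Jack is a knave.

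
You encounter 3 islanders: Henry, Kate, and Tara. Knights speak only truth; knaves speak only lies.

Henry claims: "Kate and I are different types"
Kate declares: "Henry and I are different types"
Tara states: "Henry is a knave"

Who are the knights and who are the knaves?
Henry is a knave.
Kate is a knave.
Tara is a knight.

Verification:
- Henry (knave) says "Kate and I are different types" - this is FALSE (a lie) because Henry is a knave and Kate is a knave.
- Kate (knave) says "Henry and I are different types" - this is FALSE (a lie) because Kate is a knave and Henry is a knave.
- Tara (knight) says "Henry is a knave" - this is TRUE because Henry is a knave.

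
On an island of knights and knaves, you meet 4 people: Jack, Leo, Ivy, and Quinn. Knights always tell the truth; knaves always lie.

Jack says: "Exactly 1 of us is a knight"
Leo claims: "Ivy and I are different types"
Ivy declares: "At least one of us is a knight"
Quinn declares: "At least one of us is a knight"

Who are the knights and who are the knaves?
Jack is a knave.
Leo is a knave.
Ivy is a knave.
Quinn is a knave.

Verification:
- Jack (knave) says "Exactly 1 of us is a knight" - this is FALSE (a lie) because there are 0 knights.
- Leo (knave) says "Ivy and I are different types" - this is FALSE (a lie) because Leo is a knave and Ivy is a knave.
- Ivy (knave) says "At least one of us is a knight" - this is FALSE (a lie) because no one is a knight.
- Quinn (knave) says "At least one of us is a knight" - this is FALSE (a lie) because no one is a knight.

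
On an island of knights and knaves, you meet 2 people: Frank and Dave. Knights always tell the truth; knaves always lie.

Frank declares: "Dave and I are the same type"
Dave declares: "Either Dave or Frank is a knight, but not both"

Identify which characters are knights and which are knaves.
Frank is a knave.
Dave is a knight.

Verification:
- Frank (knave) says "Dave and I are the same type" - this is FALSE (a lie) because Frank is a knave and Dave is a knight.
- Dave (knight) says "Either Dave or Frank is a knight, but not both" - this is TRUE because Dave is a knight and Frank is a knave.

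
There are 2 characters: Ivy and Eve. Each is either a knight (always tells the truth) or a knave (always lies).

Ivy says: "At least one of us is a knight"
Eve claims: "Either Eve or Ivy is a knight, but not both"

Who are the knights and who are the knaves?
Ivy is a knave.
Eve is a knave.

Verification:
- Ivy (knave) says "At least one of us is a knight" - this is FALSE (a lie) because no one is a knight.
- Eve (knave) says "Either Eve or Ivy is a knight, but not both" - this is FALSE (a lie) because Eve is a knave and Ivy is a knave.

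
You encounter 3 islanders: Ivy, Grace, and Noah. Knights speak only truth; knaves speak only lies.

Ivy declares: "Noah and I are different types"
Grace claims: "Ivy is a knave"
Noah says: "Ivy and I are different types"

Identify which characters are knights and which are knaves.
Ivy is a knave.
Grace is a knight.
Noah is a knave.

Verification:
- Ivy (knave) says "Noah and I are different types" - this is FALSE (a lie) because Ivy is a knave and Noah is a knave.
- Grace (knight) says "Ivy is a knave" - this is TRUE because Ivy is a knave.
- Noah (knave) says "Ivy and I are different types" - this is FALSE (a lie) because Noah is a knave and Ivy is a knave.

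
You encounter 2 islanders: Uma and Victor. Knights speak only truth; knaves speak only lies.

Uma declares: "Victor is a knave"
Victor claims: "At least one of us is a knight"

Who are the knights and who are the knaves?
Uma is a knave.
Victor is a knight.

Verification:
- Uma (knave) says "Victor is a knave" - this is FALSE (a lie) because Victor is a knight.
- Victor (knight) says "At least one of us is a knight" - this is TRUE because Victor is a knight.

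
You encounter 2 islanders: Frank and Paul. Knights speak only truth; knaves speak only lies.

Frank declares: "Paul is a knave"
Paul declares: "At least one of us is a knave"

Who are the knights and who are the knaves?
Frank is a knave.
Paul is a knight.

Verification:
- Frank (knave) says "Paul is a knave" - this is FALSE (a lie) because Paul is a knight.
- Paul (knight) says "At least one of us is a knave" - this is TRUE because Frank is a knave.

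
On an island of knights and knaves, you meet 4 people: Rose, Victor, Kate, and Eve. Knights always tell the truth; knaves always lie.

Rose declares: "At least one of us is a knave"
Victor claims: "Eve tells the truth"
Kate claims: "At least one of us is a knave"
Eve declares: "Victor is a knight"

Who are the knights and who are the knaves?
Rose is a knight.
Victor is a knave.
Kate is a knight.
Eve is a knave.

Verification:
- Rose (knight) says "At least one of us is a knave" - this is TRUE because Victor and Eve are knaves.
- Victor (knave) says "Eve tells the truth" - this is FALSE (a lie) because Eve is a knave.
- Kate (knight) says "At least one of us is a knave" - this is TRUE because Victor and Eve are knaves.
- Eve (knave) says "Victor is a knight" - this is FALSE (a lie) because Victor is a knave.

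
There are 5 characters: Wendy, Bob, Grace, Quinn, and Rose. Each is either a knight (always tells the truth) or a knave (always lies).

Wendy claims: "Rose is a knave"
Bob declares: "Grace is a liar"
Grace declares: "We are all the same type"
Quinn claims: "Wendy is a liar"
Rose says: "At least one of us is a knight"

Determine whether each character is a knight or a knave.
Wendy is a knave.
Bob is a knight.
Grace is a knave.
Quinn is a knight.
Rose is a knight.

Verification:
- Wendy (knave) says "Rose is a knave" - this is FALSE (a lie) because Rose is a knight.
- Bob (knight) says "Grace is a liar" - this is TRUE because Grace is a knave.
- Grace (knave) says "We are all the same type" - this is FALSE (a lie) because Bob, Quinn, and Rose are knights and Wendy and Grace are knaves.
- Quinn (knight) says "Wendy is a liar" - this is TRUE because Wendy is a knave.
- Rose (knight) says "At least one of us is a knight" - this is TRUE because Bob, Quinn, and Rose are knights.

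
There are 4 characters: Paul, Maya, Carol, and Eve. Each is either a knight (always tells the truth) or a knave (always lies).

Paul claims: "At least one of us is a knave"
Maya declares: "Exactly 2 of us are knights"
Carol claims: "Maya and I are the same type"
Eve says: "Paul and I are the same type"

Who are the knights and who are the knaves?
Paul is a knight.
Maya is a knight.
Carol is a knave.
Eve is a knave.

Verification:
- Paul (knight) says "At least one of us is a knave" - this is TRUE because Carol and Eve are knaves.
- Maya (knight) says "Exactly 2 of us are knights" - this is TRUE because there are 2 knights.
- Carol (knave) says "Maya and I are the same type" - this is FALSE (a lie) because Carol is a knave and Maya is a knight.
- Eve (knave) says "Paul and I are the same type" - this is FALSE (a lie) because Eve is a knave and Paul is a knight.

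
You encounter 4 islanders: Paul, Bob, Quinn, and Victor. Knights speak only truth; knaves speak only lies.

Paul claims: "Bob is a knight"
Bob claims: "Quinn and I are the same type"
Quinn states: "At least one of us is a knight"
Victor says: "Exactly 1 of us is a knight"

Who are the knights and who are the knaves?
Paul is a knight.
Bob is a knight.
Quinn is a knight.
Victor is a knave.

Verification:
- Paul (knight) says "Bob is a knight" - this is TRUE because Bob is a knight.
- Bob (knight) says "Quinn and I are the same type" - this is TRUE because Bob is a knight and Quinn is a knight.
- Quinn (knight) says "At least one of us is a knight" - this is TRUE because Paul, Bob, and Quinn are knights.
- Victor (knave) says "Exactly 1 of us is a knight" - this is FALSE (a lie) because there are 3 knights.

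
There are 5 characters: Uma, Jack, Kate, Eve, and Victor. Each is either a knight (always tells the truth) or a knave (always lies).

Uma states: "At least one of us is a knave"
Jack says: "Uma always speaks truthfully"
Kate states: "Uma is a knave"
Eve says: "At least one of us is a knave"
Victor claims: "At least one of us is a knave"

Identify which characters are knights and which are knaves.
Uma is a knight.
Jack is a knight.
Kate is a knave.
Eve is a knight.
Victor is a knight.

Verification:
- Uma (knight) says "At least one of us is a knave" - this is TRUE because Kate is a knave.
- Jack (knight) says "Uma always speaks truthfully" - this is TRUE because Uma is a knight.
- Kate (knave) says "Uma is a knave" - this is FALSE (a lie) because Uma is a knight.
- Eve (knight) says "At least one of us is a knave" - this is TRUE because Kate is a knave.
- Victor (knight) says "At least one of us is a knave" - this is TRUE because Kate is a knave.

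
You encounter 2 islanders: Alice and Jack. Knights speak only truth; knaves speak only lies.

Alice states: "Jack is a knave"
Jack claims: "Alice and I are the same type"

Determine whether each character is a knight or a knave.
Alice is a knight.
Jack is a knave.

Verification:
- Alice (knight) says "Jack is a knave" - this is TRUE because Jack is a knave.
- Jack (knave) says "Alice and I are the same type" - this is FALSE (a lie) because Jack is a knave and Alice is a knight.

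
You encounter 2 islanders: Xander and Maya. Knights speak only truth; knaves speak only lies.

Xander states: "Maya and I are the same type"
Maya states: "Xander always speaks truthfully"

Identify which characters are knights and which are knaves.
Xander is a knight.
Maya is a knight.

Verification:
- Xander (knight) says "Maya and I are the same type" - this is TRUE because Xander is a knight and Maya is a knight.
- Maya (knight) says "Xander always speaks truthfully" - this is TRUE because Xander is a knight.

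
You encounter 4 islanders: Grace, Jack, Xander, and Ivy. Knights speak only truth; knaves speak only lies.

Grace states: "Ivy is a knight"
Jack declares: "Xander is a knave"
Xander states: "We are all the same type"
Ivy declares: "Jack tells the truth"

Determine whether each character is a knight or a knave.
Grace is a knight.
Jack is a knight.
Xander is a knave.
Ivy is a knight.

Verification:
- Grace (knight) says "Ivy is a knight" - this is TRUE because Ivy is a knight.
- Jack (knight) says "Xander is a knave" - this is TRUE because Xander is a knave.
- Xander (knave) says "We are all the same type" - this is FALSE (a lie) because Grace, Jack, and Ivy are knights and Xander is a knave.
- Ivy (knight) says "Jack tells the truth" - this is TRUE because Jack is a knight.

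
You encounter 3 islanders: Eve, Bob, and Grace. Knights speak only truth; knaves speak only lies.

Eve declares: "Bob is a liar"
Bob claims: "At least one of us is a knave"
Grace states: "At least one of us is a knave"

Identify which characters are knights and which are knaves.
Eve is a knave.
Bob is a knight.
Grace is a knight.

Verification:
- Eve (knave) says "Bob is a liar" - this is FALSE (a lie) because Bob is a knight.
- Bob (knight) says "At least one of us is a knave" - this is TRUE because Eve is a knave.
- Grace (knight) says "At least one of us is a knave" - this is TRUE because Eve is a knave.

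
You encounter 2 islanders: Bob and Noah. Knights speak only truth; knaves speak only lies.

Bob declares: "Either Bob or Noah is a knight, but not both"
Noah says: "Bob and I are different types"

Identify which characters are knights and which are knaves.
Bob is a knave.
Noah is a knave.

Verification:
- Bob (knave) says "Either Bob or Noah is a knight, but not both" - this is FALSE (a lie) because Bob is a knave and Noah is a knave.
- Noah (knave) says "Bob and I are different types" - this is FALSE (a lie) because Noah is a knave and Bob is a knave.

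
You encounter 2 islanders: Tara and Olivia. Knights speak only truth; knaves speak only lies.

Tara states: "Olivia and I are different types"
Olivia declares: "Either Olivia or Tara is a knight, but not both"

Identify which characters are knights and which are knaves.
Tara is a knave.
Olivia is a knave.

Verification:
- Tara (knave) says "Olivia and I are different types" - this is FALSE (a lie) because Tara is a knave and Olivia is a knave.
- Olivia (knave) says "Either Olivia or Tara is a knight, but not both" - this is FALSE (a lie) because Olivia is a knave and Tara is a knave.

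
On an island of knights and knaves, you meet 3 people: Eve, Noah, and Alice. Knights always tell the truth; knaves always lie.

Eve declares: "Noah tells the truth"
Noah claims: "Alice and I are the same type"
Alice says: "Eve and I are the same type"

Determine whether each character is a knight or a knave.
Eve is a knight.
Noah is a knight.
Alice is a knight.

Verification:
- Eve (knight) says "Noah tells the truth" - this is TRUE because Noah is a knight.
- Noah (knight) says "Alice and I are the same type" - this is TRUE because Noah is a knight and Alice is a knight.
- Alice (knight) says "Eve and I are the same type" - this is TRUE because Alice is a knight and Eve is a knight.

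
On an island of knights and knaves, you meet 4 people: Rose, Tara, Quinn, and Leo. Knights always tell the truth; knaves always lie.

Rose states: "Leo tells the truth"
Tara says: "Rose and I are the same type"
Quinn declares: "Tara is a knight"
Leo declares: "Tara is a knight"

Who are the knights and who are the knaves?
Rose is a knight.
Tara is a knight.
Quinn is a knight.
Leo is a knight.

Verification:
- Rose (knight) says "Leo tells the truth" - this is TRUE because Leo is a knight.
- Tara (knight) says "Rose and I are the same type" - this is TRUE because Tara is a knight and Rose is a knight.
- Quinn (knight) says "Tara is a knight" - this is TRUE because Tara is a knight.
- Leo (knight) says "Tara is a knight" - this is TRUE because Tara is a knight.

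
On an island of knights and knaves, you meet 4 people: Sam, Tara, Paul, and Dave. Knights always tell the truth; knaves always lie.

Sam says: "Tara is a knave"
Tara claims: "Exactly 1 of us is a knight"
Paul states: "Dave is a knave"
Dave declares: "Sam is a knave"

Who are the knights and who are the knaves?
Sam is a knight.
Tara is a knave.
Paul is a knight.
Dave is a knave.

Verification:
- Sam (knight) says "Tara is a knave" - this is TRUE because Tara is a knave.
- Tara (knave) says "Exactly 1 of us is a knight" - this is FALSE (a lie) because there are 2 knights.
- Paul (knight) says "Dave is a knave" - this is TRUE because Dave is a knave.
- Dave (knave) says "Sam is a knave" - this is FALSE (a lie) because Sam is a knight.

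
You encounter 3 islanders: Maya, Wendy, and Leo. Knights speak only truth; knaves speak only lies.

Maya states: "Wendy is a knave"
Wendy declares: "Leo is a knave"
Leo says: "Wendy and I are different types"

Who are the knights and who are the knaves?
Maya is a knight.
Wendy is a knave.
Leo is a knight.

Verification:
- Maya (knight) says "Wendy is a knave" - this is TRUE because Wendy is a knave.
- Wendy (knave) says "Leo is a knave" - this is FALSE (a lie) because Leo is a knight.
- Leo (knight) says "Wendy and I are different types" - this is TRUE because Leo is a knight and Wendy is a knave.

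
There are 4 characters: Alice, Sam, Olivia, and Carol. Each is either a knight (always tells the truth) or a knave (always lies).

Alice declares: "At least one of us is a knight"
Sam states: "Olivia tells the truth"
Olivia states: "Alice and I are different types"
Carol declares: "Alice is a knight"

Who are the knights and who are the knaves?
Alice is a knave.
Sam is a knave.
Olivia is a knave.
Carol is a knave.

Verification:
- Alice (knave) says "At least one of us is a knight" - this is FALSE (a lie) because no one is a knight.
- Sam (knave) says "Olivia tells the truth" - this is FALSE (a lie) because Olivia is a knave.
- Olivia (knave) says "Alice and I are different types" - this is FALSE (a lie) because Olivia is a knave and Alice is a knave.
- Carol (knave) says "Alice is a knight" - this is FALSE (a lie) because Alice is a knave.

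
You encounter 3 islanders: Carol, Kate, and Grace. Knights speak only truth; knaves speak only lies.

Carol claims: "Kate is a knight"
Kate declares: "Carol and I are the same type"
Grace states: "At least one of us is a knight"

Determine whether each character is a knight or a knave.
Carol is a knight.
Kate is a knight.
Grace is a knight.

Verification:
- Carol (knight) says "Kate is a knight" - this is TRUE because Kate is a knight.
- Kate (knight) says "Carol and I are the same type" - this is TRUE because Kate is a knight and Carol is a knight.
- Grace (knight) says "At least one of us is a knight" - this is TRUE because Carol, Kate, and Grace are knights.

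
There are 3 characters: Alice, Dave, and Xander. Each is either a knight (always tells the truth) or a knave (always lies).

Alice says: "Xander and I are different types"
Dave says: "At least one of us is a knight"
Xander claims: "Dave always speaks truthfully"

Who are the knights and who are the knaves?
Alice is a knave.
Dave is a knave.
Xander is a knave.

Verification:
- Alice (knave) says "Xander and I are different types" - this is FALSE (a lie) because Alice is a knave and Xander is a knave.
- Dave (knave) says "At least one of us is a knight" - this is FALSE (a lie) because no one is a knight.
- Xander (knave) says "Dave always speaks truthfully" - this is FALSE (a lie) because Dave is a knave.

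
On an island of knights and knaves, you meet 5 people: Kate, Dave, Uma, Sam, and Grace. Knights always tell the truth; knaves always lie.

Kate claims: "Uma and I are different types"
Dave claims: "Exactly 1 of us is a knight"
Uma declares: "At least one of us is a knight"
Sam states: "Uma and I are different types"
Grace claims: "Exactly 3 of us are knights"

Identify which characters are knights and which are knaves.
Kate is a knave.
Dave is a knave.
Uma is a knave.
Sam is a knave.
Grace is a knave.

Verification:
- Kate (knave) says "Uma and I are different types" - this is FALSE (a lie) because Kate is a knave and Uma is a knave.
- Dave (knave) says "Exactly 1 of us is a knight" - this is FALSE (a lie) because there are 0 knights.
- Uma (knave) says "At least one of us is a knight" - this is FALSE (a lie) because no one is a knight.
- Sam (knave) says "Uma and I are different types" - this is FALSE (a lie) because Sam is a knave and Uma is a knave.
- Grace (knave) says "Exactly 3 of us are knights" - this is FALSE (a lie) because there are 0 knights.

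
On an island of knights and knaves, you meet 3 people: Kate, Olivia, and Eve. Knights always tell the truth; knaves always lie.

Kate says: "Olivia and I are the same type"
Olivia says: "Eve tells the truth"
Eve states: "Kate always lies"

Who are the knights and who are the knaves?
Kate is a knave.
Olivia is a knight.
Eve is a knight.

Verification:
- Kate (knave) says "Olivia and I are the same type" - this is FALSE (a lie) because Kate is a knave and Olivia is a knight.
- Olivia (knight) says "Eve tells the truth" - this is TRUE because Eve is a knight.
- Eve (knight) says "Kate always lies" - this is TRUE because Kate is a knave.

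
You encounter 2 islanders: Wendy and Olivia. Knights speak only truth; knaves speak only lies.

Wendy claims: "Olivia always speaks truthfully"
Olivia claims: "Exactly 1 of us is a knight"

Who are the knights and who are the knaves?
Wendy is a knave.
Olivia is a knave.

Verification:
- Wendy (knave) says "Olivia always speaks truthfully" - this is FALSE (a lie) because Olivia is a knave.
- Olivia (knave) says "Exactly 1 of us is a knight" - this is FALSE (a lie) because there are 0 knights.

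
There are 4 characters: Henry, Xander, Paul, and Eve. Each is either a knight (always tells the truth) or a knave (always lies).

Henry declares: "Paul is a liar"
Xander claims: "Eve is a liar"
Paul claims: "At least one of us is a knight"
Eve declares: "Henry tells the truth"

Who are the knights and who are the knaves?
Henry is a knave.
Xander is a knight.
Paul is a knight.
Eve is a knave.

Verification:
- Henry (knave) says "Paul is a liar" - this is FALSE (a lie) because Paul is a knight.
- Xander (knight) says "Eve is a liar" - this is TRUE because Eve is a knave.
- Paul (knight) says "At least one of us is a knight" - this is TRUE because Xander and Paul are knights.
- Eve (knave) says "Henry tells the truth" - this is FALSE (a lie) because Henry is a knave.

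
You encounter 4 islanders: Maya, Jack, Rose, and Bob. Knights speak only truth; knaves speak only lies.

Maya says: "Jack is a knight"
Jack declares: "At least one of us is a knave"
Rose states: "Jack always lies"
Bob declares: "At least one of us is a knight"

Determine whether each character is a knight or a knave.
Maya is a knight.
Jack is a knight.
Rose is a knave.
Bob is a knight.

Verification:
- Maya (knight) says "Jack is a knight" - this is TRUE because Jack is a knight.
- Jack (knight) says "At least one of us is a knave" - this is TRUE because Rose is a knave.
- Rose (knave) says "Jack always lies" - this is FALSE (a lie) because Jack is a knight.
- Bob (knight) says "At least one of us is a knight" - this is TRUE because Maya, Jack, and Bob are knights.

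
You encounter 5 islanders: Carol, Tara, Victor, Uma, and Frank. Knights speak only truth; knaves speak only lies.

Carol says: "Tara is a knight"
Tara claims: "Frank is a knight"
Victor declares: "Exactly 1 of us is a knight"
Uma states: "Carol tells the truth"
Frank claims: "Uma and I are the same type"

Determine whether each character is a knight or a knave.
Carol is a knight.
Tara is a knight.
Victor is a knave.
Uma is a knight.
Frank is a knight.

Verification:
- Carol (knight) says "Tara is a knight" - this is TRUE because Tara is a knight.
- Tara (knight) says "Frank is a knight" - this is TRUE because Frank is a knight.
- Victor (knave) says "Exactly 1 of us is a knight" - this is FALSE (a lie) because there are 4 knights.
- Uma (knight) says "Carol tells the truth" - this is TRUE because Carol is a knight.
- Frank (knight) says "Uma and I are the same type" - this is TRUE because Frank is a knight and Uma is a knight.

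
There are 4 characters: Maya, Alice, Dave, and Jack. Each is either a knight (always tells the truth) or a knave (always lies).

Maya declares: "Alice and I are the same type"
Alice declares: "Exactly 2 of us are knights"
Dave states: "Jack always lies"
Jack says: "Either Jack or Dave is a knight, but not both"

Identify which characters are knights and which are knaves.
Maya is a knave.
Alice is a knight.
Dave is a knave.
Jack is a knight.

Verification:
- Maya (knave) says "Alice and I are the same type" - this is FALSE (a lie) because Maya is a knave and Alice is a knight.
- Alice (knight) says "Exactly 2 of us are knights" - this is TRUE because there are 2 knights.
- Dave (knave) says "Jack always lies" - this is FALSE (a lie) because Jack is a knight.
- Jack (knight) says "Either Jack or Dave is a knight, but not both" - this is TRUE because Jack is a knight and Dave is a knave.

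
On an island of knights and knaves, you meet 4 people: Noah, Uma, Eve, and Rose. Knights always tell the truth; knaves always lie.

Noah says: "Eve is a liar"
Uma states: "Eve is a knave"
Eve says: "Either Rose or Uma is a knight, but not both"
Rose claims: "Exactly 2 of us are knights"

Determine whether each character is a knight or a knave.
Noah is a knave.
Uma is a knave.
Eve is a knight.
Rose is a knight.

Verification:
- Noah (knave) says "Eve is a liar" - this is FALSE (a lie) because Eve is a knight.
- Uma (knave) says "Eve is a knave" - this is FALSE (a lie) because Eve is a knight.
- Eve (knight) says "Either Rose or Uma is a knight, but not both" - this is TRUE because Rose is a knight and Uma is a knave.
- Rose (knight) says "Exactly 2 of us are knights" - this is TRUE because there are 2 knights.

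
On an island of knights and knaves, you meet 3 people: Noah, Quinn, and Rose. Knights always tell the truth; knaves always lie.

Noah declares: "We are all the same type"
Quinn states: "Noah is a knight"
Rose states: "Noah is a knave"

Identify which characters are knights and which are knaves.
Noah is a knave.
Quinn is a knave.
Rose is a knight.

Verification:
- Noah (knave) says "We are all the same type" - this is FALSE (a lie) because Rose is a knight and Noah and Quinn are knaves.
- Quinn (knave) says "Noah is a knight" - this is FALSE (a lie) because Noah is a knave.
- Rose (knight) says "Noah is a knave" - this is TRUE because Noah is a knave.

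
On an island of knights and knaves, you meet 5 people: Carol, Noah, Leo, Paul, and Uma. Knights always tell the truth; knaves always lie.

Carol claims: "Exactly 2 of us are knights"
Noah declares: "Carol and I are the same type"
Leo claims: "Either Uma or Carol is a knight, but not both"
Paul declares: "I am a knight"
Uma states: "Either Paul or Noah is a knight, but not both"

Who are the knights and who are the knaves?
Carol is a knight.
Noah is a knave.
Leo is a knight.
Paul is a knave.
Uma is a knave.

Verification:
- Carol (knight) says "Exactly 2 of us are knights" - this is TRUE because there are 2 knights.
- Noah (knave) says "Carol and I are the same type" - this is FALSE (a lie) because Noah is a knave and Carol is a knight.
- Leo (knight) says "Either Uma or Carol is a knight, but not both" - this is TRUE because Uma is a knave and Carol is a knight.
- Paul (knave) says "I am a knight" - this is FALSE (a lie) because Paul is a knave.
- Uma (knave) says "Either Paul or Noah is a knight, but not both" - this is FALSE (a lie) because Paul is a knave and Noah is a knave.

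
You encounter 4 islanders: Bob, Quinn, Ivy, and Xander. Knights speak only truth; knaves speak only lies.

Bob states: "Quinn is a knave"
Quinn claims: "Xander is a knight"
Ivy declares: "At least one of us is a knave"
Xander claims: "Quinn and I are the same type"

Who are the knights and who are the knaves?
Bob is a knave.
Quinn is a knight.
Ivy is a knight.
Xander is a knight.

Verification:
- Bob (knave) says "Quinn is a knave" - this is FALSE (a lie) because Quinn is a knight.
- Quinn (knight) says "Xander is a knight" - this is TRUE because Xander is a knight.
- Ivy (knight) says "At least one of us is a knave" - this is TRUE because Bob is a knave.
- Xander (knight) says "Quinn and I are the same type" - this is TRUE because Xander is a knight and Quinn is a knight.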